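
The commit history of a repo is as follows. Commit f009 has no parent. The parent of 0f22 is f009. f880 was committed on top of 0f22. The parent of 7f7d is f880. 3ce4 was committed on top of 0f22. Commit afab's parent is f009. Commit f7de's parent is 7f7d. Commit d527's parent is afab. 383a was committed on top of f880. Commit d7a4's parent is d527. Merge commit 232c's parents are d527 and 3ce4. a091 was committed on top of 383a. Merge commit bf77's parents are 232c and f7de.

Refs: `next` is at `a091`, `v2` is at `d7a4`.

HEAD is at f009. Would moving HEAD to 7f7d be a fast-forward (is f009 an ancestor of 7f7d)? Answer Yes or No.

A fast-forward from f009 to 7f7d is possible iff f009 is an ancestor of 7f7d.
Ancestors of 7f7d: {0f22, 7f7d, f009, f880}.
f009 is among them, so fast-forward is possible.

Yes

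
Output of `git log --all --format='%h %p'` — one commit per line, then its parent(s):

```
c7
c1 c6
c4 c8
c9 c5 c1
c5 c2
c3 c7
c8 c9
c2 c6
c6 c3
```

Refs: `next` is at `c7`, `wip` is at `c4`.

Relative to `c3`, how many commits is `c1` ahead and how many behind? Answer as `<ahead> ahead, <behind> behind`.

2 ahead, 0 behind

Reachable from c1: {c1, c3, c6, c7}.
Reachable from c3: {c3, c7}.
Only in c1's history (ahead): {c1, c6} — 2.
Only in c3's history (behind): {} — 0.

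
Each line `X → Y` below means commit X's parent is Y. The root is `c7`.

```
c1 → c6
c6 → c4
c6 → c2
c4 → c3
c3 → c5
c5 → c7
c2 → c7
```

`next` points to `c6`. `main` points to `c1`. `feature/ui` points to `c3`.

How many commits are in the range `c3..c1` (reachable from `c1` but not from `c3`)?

4

Reachable from c1: {c1, c2, c3, c4, c5, c6, c7}.
Reachable from c3: {c3, c5, c7}.
In c1's history but not c3's: {c1, c2, c4, c6} — 4 commits.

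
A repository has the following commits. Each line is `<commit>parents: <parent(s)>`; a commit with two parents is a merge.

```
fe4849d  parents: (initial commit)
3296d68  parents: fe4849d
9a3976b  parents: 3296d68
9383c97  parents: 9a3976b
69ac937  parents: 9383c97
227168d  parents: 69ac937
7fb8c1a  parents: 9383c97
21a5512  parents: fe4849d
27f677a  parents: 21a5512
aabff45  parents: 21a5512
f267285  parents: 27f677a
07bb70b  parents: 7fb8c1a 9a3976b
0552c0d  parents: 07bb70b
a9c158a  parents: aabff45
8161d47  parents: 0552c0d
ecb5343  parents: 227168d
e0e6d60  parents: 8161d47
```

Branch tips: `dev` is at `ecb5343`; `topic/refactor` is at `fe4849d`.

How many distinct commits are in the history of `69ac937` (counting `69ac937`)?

5

Walking parent pointers from 69ac937: reachable set = {3296d68, 69ac937, 9383c97, 9a3976b, fe4849d}.
That is 5 commits.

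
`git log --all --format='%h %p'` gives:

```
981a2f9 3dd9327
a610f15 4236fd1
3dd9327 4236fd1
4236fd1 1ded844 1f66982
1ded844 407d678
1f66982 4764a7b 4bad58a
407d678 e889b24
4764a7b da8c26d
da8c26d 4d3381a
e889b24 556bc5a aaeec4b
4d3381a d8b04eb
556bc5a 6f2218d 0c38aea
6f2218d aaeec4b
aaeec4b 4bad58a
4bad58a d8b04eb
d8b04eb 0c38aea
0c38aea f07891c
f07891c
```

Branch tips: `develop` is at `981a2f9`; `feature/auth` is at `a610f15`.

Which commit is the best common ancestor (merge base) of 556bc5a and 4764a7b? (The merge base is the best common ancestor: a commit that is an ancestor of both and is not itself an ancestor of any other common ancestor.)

Ancestors of 556bc5a: {0c38aea, 4bad58a, 556bc5a, 6f2218d, aaeec4b, d8b04eb, f07891c}.
Ancestors of 4764a7b: {0c38aea, 4764a7b, 4d3381a, d8b04eb, da8c26d, f07891c}.
Common ancestors: {0c38aea, d8b04eb, f07891c}.
Among these, d8b04eb is not an ancestor of any other common ancestor — it is the merge base.

d8b04eb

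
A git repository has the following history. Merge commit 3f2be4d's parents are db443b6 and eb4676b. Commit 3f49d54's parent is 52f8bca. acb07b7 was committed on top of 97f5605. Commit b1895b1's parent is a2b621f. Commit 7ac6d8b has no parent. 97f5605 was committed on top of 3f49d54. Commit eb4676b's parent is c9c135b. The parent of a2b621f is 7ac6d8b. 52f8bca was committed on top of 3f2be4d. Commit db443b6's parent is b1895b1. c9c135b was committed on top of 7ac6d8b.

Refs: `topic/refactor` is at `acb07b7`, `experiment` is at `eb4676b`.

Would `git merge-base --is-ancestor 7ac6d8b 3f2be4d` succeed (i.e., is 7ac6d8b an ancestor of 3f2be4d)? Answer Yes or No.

Yes

Ancestors of 3f2be4d (commits reachable by following parents): {3f2be4d, 7ac6d8b, a2b621f, b1895b1, c9c135b, db443b6, eb4676b}.
7ac6d8b is in that set, so it is an ancestor of 3f2be4d.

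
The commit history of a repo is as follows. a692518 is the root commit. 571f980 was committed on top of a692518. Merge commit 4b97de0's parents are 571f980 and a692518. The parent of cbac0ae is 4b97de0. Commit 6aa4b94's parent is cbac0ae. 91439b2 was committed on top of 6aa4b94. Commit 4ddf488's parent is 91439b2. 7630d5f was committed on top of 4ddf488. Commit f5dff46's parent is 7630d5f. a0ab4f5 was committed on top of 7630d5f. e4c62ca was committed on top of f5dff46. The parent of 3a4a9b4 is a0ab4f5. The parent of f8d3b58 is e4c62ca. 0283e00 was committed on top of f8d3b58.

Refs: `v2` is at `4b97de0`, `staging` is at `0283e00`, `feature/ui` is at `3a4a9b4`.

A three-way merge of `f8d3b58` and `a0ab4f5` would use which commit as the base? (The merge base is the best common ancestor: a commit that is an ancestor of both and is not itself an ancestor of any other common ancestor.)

7630d5f

Ancestors of f8d3b58: {4b97de0, 4ddf488, 571f980, 6aa4b94, 7630d5f, 91439b2, a692518, cbac0ae, e4c62ca, f5dff46, f8d3b58}.
Ancestors of a0ab4f5: {4b97de0, 4ddf488, 571f980, 6aa4b94, 7630d5f, 91439b2, a0ab4f5, a692518, cbac0ae}.
Common ancestors: {4b97de0, 4ddf488, 571f980, 6aa4b94, 7630d5f, 91439b2, a692518, cbac0ae}.
Among these, 7630d5f is not an ancestor of any other common ancestor — it is the merge base.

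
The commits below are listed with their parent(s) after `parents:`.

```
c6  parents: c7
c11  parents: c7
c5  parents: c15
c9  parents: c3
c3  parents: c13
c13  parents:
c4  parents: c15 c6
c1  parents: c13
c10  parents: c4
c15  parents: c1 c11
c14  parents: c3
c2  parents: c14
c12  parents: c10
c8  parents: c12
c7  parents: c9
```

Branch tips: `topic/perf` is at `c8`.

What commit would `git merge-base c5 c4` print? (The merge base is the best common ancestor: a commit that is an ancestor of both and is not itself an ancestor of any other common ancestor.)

Ancestors of c5: {c1, c11, c13, c15, c3, c5, c7, c9}.
Ancestors of c4: {c1, c11, c13, c15, c3, c4, c6, c7, c9}.
Common ancestors: {c1, c11, c13, c15, c3, c7, c9}.
Among these, c15 is not an ancestor of any other common ancestor — it is the merge base.

c15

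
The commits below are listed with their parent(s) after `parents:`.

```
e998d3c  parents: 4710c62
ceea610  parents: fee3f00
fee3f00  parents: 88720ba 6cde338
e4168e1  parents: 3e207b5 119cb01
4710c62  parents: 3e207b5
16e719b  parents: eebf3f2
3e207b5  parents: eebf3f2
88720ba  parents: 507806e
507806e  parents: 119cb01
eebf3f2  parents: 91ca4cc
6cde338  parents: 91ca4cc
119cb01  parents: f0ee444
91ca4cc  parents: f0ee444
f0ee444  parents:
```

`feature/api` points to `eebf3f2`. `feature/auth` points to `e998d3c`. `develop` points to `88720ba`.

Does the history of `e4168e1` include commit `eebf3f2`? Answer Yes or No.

Ancestors of e4168e1 (commits reachable by following parents): {119cb01, 3e207b5, 91ca4cc, e4168e1, eebf3f2, f0ee444}.
eebf3f2 is in that set, so it is an ancestor of e4168e1.

Yes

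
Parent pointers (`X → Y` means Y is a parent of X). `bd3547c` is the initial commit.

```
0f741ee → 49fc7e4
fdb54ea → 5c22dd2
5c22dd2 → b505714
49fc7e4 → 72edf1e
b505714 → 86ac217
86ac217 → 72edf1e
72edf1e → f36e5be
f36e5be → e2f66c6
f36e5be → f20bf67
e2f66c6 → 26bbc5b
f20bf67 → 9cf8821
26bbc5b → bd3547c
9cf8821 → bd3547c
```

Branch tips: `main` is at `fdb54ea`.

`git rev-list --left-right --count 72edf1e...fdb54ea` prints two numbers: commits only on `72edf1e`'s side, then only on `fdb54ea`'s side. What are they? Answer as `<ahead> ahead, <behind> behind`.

0 ahead, 4 behind

Reachable from 72edf1e: {26bbc5b, 72edf1e, 9cf8821, bd3547c, e2f66c6, f20bf67, f36e5be}.
Reachable from fdb54ea: {26bbc5b, 5c22dd2, 72edf1e, 86ac217, 9cf8821, b505714, bd3547c, e2f66c6, f20bf67, f36e5be, fdb54ea}.
Only in 72edf1e's history (ahead): {} — 0.
Only in fdb54ea's history (behind): {5c22dd2, 86ac217, b505714, fdb54ea} — 4.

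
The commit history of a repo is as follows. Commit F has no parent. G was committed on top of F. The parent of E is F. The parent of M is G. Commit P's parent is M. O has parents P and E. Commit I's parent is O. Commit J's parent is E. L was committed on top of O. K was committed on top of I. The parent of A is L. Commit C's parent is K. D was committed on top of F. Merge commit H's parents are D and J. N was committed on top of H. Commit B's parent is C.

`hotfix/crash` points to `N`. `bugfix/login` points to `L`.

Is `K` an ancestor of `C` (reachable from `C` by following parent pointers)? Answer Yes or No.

Yes

Ancestors of C (commits reachable by following parents): {C, E, F, G, I, K, M, O, P}.
K is in that set, so it is an ancestor of C.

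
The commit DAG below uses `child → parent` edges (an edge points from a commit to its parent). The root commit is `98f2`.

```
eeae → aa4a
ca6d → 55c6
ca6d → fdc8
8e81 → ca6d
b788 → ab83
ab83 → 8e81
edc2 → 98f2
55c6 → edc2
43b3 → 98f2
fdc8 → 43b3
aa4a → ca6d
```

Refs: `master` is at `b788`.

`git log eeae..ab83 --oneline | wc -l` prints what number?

Reachable from ab83: {43b3, 55c6, 8e81, 98f2, ab83, ca6d, edc2, fdc8}.
Reachable from eeae: {43b3, 55c6, 98f2, aa4a, ca6d, edc2, eeae, fdc8}.
In ab83's history but not eeae's: {8e81, ab83} — 2 commits.

2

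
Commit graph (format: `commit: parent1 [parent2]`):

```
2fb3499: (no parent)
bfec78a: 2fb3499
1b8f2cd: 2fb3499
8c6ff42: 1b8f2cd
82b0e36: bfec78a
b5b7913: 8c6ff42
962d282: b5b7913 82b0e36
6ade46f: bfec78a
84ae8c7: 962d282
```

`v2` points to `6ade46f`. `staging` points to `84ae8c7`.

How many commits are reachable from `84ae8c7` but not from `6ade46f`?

6

Reachable from 84ae8c7: {1b8f2cd, 2fb3499, 82b0e36, 84ae8c7, 8c6ff42, 962d282, b5b7913, bfec78a}.
Reachable from 6ade46f: {2fb3499, 6ade46f, bfec78a}.
In 84ae8c7's history but not 6ade46f's: {1b8f2cd, 82b0e36, 84ae8c7, 8c6ff42, 962d282, b5b7913} — 6 commits.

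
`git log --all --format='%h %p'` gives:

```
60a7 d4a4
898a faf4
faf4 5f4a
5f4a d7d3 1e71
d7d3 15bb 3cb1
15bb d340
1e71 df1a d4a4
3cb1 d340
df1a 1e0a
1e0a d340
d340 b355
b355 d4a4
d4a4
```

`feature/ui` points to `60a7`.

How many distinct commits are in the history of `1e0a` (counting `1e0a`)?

4

Walking parent pointers from 1e0a: reachable set = {1e0a, b355, d340, d4a4}.
That is 4 commits.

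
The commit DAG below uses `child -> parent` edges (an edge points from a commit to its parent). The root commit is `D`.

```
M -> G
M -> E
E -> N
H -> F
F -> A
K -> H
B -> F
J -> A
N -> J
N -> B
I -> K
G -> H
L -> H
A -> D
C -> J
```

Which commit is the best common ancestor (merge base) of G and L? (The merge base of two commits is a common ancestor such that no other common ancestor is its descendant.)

Ancestors of G: {A, D, F, G, H}.
Ancestors of L: {A, D, F, H, L}.
Common ancestors: {A, D, F, H}.
Among these, H is not an ancestor of any other common ancestor — it is the merge base.

H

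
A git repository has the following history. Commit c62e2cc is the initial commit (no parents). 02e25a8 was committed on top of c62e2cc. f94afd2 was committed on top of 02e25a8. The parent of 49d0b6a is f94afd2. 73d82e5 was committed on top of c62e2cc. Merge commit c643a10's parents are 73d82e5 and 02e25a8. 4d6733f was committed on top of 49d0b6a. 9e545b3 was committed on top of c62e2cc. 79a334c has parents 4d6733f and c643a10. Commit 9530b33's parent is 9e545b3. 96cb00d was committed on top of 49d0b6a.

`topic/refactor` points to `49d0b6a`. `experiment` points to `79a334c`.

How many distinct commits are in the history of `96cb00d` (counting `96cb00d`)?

Walking parent pointers from 96cb00d: reachable set = {02e25a8, 49d0b6a, 96cb00d, c62e2cc, f94afd2}.
That is 5 commits.

5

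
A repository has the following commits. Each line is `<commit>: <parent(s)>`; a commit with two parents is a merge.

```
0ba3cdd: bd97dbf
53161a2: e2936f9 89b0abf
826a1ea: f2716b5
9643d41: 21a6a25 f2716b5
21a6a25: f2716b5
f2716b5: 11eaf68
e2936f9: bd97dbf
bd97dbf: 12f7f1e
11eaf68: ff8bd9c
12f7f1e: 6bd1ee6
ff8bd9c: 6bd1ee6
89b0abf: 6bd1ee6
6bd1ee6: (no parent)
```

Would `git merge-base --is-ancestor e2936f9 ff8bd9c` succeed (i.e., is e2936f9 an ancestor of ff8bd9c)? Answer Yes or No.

No

Ancestors of ff8bd9c: {6bd1ee6, ff8bd9c}.
e2936f9 is not in that set, so it is not an ancestor of ff8bd9c.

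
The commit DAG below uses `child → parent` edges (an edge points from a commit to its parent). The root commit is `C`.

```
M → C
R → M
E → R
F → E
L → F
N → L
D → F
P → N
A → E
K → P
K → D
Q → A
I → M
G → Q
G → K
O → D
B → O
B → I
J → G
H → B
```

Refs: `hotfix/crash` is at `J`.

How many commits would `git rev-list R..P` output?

5

Reachable from P: {C, E, F, L, M, N, P, R}.
Reachable from R: {C, M, R}.
In P's history but not R's: {E, F, L, N, P} — 5 commits.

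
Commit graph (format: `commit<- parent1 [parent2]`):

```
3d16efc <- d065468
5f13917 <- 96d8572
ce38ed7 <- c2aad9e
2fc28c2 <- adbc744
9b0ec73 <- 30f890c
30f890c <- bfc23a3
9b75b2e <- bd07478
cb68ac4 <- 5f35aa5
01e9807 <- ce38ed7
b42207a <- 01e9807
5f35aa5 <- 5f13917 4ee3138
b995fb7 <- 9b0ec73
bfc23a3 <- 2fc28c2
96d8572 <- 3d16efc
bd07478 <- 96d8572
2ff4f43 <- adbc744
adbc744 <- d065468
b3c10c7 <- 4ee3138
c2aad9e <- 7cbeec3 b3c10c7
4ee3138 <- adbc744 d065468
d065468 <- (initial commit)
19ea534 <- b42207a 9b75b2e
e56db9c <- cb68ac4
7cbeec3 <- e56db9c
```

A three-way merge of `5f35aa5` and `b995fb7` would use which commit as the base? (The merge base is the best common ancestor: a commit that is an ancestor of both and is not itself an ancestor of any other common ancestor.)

Ancestors of 5f35aa5: {3d16efc, 4ee3138, 5f13917, 5f35aa5, 96d8572, adbc744, d065468}.
Ancestors of b995fb7: {2fc28c2, 30f890c, 9b0ec73, adbc744, b995fb7, bfc23a3, d065468}.
Common ancestors: {adbc744, d065468}.
Among these, adbc744 is not an ancestor of any other common ancestor — it is the merge base.

adbc744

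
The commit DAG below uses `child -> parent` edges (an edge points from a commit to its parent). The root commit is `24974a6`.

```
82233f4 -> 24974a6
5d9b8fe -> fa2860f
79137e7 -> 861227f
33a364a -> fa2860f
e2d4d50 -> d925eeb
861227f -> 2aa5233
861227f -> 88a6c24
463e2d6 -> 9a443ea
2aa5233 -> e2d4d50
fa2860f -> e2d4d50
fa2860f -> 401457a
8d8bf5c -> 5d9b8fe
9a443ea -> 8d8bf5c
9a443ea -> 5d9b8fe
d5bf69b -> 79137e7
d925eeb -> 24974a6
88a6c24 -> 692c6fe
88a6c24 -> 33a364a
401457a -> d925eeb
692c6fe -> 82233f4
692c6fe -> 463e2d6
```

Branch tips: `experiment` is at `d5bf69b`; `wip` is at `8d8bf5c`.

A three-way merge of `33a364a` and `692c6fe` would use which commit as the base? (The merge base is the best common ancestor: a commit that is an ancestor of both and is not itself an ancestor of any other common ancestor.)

fa2860f

Ancestors of 33a364a: {24974a6, 33a364a, 401457a, d925eeb, e2d4d50, fa2860f}.
Ancestors of 692c6fe: {24974a6, 401457a, 463e2d6, 5d9b8fe, 692c6fe, 82233f4, 8d8bf5c, 9a443ea, d925eeb, e2d4d50, fa2860f}.
Common ancestors: {24974a6, 401457a, d925eeb, e2d4d50, fa2860f}.
Among these, fa2860f is not an ancestor of any other common ancestor — it is the merge base.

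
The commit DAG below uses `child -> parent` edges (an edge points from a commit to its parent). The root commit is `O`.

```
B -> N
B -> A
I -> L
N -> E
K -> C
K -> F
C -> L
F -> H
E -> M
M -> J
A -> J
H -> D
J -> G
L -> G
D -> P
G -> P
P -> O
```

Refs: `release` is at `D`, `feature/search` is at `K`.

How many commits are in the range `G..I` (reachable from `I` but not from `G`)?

Reachable from I: {G, I, L, O, P}.
Reachable from G: {G, O, P}.
In I's history but not G's: {I, L} — 2 commits.

2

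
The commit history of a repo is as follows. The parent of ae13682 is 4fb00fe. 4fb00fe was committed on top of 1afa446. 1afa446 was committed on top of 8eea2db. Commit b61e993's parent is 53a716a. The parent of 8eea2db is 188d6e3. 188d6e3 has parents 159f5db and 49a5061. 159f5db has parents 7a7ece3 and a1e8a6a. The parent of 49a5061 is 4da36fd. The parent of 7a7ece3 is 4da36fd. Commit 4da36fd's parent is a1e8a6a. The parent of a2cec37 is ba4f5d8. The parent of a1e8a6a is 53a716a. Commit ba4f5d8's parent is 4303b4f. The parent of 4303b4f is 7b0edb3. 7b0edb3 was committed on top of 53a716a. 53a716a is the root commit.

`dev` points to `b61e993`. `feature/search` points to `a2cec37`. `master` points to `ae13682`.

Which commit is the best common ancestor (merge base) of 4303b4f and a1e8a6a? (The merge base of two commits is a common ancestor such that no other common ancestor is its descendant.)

53a716a

Ancestors of 4303b4f: {4303b4f, 53a716a, 7b0edb3}.
Ancestors of a1e8a6a: {53a716a, a1e8a6a}.
Common ancestors: {53a716a}.
The only common ancestor is 53a716a, so it is the merge base.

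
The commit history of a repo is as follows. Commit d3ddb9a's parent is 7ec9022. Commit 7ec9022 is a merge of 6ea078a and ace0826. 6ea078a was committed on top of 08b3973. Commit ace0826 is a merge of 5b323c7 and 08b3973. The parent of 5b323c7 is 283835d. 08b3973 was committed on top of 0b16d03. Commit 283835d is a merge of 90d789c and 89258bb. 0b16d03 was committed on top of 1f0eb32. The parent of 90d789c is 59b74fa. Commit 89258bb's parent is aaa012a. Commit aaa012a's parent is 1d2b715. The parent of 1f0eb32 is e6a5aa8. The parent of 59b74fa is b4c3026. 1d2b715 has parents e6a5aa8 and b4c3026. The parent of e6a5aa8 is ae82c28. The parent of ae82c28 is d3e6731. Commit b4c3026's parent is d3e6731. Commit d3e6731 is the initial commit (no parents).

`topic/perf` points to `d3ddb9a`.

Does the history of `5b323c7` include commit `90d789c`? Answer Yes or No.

Ancestors of 5b323c7 (commits reachable by following parents): {1d2b715, 283835d, 59b74fa, 5b323c7, 89258bb, 90d789c, aaa012a, ae82c28, b4c3026, d3e6731, e6a5aa8}.
90d789c is in that set, so it is an ancestor of 5b323c7.

Yes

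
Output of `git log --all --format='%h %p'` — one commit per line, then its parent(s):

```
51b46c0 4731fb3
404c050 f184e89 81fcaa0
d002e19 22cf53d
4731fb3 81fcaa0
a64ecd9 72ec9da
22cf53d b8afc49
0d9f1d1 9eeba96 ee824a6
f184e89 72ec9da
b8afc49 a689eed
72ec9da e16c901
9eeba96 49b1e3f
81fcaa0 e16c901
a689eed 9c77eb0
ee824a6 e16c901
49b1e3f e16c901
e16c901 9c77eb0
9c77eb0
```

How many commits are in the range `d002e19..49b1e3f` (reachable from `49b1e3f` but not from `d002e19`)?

Reachable from 49b1e3f: {49b1e3f, 9c77eb0, e16c901}.
Reachable from d002e19: {22cf53d, 9c77eb0, a689eed, b8afc49, d002e19}.
In 49b1e3f's history but not d002e19's: {49b1e3f, e16c901} — 2 commits.

2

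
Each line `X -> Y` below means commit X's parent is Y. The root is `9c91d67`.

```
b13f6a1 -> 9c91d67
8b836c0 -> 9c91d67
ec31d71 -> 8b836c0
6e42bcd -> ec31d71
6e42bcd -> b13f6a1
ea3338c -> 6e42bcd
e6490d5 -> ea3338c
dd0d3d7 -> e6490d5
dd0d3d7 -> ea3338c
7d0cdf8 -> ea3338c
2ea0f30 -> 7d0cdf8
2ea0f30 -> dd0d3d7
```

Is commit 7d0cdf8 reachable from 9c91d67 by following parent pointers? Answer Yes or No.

Ancestors of 9c91d67: {9c91d67}.
7d0cdf8 is not in that set, so it is not an ancestor of 9c91d67.

No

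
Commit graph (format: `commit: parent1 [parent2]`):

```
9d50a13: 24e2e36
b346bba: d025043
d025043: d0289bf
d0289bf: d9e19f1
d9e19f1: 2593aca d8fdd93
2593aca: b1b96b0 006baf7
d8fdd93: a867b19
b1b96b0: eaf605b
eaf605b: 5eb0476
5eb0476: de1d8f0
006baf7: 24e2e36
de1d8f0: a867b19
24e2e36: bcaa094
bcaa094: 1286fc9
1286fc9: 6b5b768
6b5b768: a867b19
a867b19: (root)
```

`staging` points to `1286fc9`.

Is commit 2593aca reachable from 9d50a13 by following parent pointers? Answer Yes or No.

No

Ancestors of 9d50a13: {1286fc9, 24e2e36, 6b5b768, 9d50a13, a867b19, bcaa094}.
2593aca is not in that set, so it is not an ancestor of 9d50a13.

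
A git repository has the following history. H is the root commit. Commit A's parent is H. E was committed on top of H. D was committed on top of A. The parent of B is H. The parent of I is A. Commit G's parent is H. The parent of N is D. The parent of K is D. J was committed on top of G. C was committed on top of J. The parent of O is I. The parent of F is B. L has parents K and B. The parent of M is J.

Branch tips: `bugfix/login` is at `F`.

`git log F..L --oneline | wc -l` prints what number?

Reachable from L: {A, B, D, H, K, L}.
Reachable from F: {B, F, H}.
In L's history but not F's: {A, D, K, L} — 4 commits.

4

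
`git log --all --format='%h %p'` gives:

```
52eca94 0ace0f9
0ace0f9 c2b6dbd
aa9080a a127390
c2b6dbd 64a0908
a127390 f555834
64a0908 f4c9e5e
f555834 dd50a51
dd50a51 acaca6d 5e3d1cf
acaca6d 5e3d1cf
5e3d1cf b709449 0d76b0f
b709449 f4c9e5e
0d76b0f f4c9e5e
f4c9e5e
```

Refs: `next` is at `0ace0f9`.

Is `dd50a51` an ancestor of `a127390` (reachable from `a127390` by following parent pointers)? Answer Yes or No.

Yes

Ancestors of a127390 (commits reachable by following parents): {0d76b0f, 5e3d1cf, a127390, acaca6d, b709449, dd50a51, f4c9e5e, f555834}.
dd50a51 is in that set, so it is an ancestor of a127390.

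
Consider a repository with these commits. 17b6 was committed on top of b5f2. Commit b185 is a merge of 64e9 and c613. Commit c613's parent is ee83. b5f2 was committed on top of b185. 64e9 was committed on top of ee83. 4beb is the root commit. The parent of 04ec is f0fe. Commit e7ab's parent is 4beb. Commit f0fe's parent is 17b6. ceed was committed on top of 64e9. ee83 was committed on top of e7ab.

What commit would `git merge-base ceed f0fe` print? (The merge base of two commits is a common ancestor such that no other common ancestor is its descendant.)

Ancestors of ceed: {4beb, 64e9, ceed, e7ab, ee83}.
Ancestors of f0fe: {17b6, 4beb, 64e9, b185, b5f2, c613, e7ab, ee83, f0fe}.
Common ancestors: {4beb, 64e9, e7ab, ee83}.
Among these, 64e9 is not an ancestor of any other common ancestor — it is the merge base.

64e9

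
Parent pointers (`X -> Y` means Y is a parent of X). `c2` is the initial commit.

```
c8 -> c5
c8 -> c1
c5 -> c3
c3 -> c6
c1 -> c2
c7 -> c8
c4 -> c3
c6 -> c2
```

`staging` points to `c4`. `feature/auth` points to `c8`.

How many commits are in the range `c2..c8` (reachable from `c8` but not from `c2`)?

Reachable from c8: {c1, c2, c3, c5, c6, c8}.
Reachable from c2: {c2}.
In c8's history but not c2's: {c1, c3, c5, c6, c8} — 5 commits.

5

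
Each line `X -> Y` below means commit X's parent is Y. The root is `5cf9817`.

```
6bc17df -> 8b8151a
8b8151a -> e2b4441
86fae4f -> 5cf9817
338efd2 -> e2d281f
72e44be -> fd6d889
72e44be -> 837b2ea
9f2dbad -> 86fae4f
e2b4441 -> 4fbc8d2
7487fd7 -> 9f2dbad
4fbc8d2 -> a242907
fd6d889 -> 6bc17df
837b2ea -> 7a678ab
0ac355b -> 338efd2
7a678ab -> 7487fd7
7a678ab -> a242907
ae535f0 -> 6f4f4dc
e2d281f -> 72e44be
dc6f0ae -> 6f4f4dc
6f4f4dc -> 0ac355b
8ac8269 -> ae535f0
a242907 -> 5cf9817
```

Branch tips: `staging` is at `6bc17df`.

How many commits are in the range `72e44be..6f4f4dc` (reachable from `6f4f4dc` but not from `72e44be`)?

4

Reachable from 6f4f4dc: {0ac355b, 338efd2, 4fbc8d2, 5cf9817, 6bc17df, 6f4f4dc, 72e44be, 7487fd7, 7a678ab, 837b2ea, 86fae4f, 8b8151a, 9f2dbad, a242907, e2b4441, e2d281f, fd6d889}.
Reachable from 72e44be: {4fbc8d2, 5cf9817, 6bc17df, 72e44be, 7487fd7, 7a678ab, 837b2ea, 86fae4f, 8b8151a, 9f2dbad, a242907, e2b4441, fd6d889}.
In 6f4f4dc's history but not 72e44be's: {0ac355b, 338efd2, 6f4f4dc, e2d281f} — 4 commits.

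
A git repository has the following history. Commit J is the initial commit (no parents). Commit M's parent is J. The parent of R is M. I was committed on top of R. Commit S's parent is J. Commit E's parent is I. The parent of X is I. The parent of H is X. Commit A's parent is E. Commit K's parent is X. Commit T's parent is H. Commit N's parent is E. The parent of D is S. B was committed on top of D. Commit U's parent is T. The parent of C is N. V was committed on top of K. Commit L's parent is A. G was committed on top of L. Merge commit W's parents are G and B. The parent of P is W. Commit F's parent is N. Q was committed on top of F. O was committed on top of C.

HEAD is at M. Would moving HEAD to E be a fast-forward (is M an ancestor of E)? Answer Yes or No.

A fast-forward from M to E is possible iff M is an ancestor of E.
Ancestors of E: {E, I, J, M, R}.
M is among them, so fast-forward is possible.

Yes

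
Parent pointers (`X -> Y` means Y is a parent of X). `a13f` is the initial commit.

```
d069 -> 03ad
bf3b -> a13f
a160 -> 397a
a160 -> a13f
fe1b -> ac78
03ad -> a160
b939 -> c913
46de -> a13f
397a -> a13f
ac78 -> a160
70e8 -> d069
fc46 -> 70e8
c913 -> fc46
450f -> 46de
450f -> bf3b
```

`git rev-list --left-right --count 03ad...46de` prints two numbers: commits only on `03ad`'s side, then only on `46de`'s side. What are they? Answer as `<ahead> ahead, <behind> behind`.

3 ahead, 1 behind

Reachable from 03ad: {03ad, 397a, a13f, a160}.
Reachable from 46de: {46de, a13f}.
Only in 03ad's history (ahead): {03ad, 397a, a160} — 3.
Only in 46de's history (behind): {46de} — 1.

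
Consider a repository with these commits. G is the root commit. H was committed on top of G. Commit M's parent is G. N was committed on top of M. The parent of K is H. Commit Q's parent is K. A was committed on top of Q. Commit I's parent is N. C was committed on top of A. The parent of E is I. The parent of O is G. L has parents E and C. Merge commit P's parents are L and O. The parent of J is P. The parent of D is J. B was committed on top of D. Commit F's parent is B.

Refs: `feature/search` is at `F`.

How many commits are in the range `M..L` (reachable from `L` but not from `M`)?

Reachable from L: {A, C, E, G, H, I, K, L, M, N, Q}.
Reachable from M: {G, M}.
In L's history but not M's: {A, C, E, H, I, K, L, N, Q} — 9 commits.

9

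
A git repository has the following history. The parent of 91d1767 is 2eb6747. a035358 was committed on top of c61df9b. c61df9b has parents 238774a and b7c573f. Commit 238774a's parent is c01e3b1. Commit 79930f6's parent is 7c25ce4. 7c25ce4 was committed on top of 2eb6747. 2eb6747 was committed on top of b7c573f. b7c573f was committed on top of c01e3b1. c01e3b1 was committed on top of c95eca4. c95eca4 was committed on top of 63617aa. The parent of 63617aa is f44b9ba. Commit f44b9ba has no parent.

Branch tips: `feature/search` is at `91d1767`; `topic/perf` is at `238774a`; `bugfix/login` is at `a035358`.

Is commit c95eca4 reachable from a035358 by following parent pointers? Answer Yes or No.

Ancestors of a035358 (commits reachable by following parents): {238774a, 63617aa, a035358, b7c573f, c01e3b1, c61df9b, c95eca4, f44b9ba}.
c95eca4 is in that set, so it is an ancestor of a035358.

Yes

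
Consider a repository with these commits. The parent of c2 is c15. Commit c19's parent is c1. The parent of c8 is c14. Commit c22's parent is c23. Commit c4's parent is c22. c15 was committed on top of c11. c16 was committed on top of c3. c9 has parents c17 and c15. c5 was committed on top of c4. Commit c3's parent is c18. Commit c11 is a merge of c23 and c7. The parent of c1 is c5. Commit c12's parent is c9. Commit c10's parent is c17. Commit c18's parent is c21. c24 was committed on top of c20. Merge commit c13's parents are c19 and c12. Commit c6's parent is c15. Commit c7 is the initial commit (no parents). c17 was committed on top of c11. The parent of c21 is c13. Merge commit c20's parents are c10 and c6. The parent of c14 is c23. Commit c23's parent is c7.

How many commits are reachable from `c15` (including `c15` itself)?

4

Walking parent pointers from c15: reachable set = {c11, c15, c23, c7}.
That is 4 commits.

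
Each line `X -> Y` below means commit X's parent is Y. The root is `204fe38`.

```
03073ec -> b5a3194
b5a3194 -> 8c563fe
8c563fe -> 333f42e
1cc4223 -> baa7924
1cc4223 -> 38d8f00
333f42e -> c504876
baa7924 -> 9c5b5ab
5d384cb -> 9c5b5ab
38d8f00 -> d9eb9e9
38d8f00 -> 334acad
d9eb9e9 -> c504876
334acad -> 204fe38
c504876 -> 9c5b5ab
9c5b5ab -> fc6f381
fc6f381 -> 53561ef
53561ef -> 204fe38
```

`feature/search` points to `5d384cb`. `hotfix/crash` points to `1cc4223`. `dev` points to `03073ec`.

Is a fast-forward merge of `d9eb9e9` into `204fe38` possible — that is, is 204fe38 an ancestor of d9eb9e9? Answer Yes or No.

A fast-forward from 204fe38 to d9eb9e9 is possible iff 204fe38 is an ancestor of d9eb9e9.
Ancestors of d9eb9e9: {204fe38, 53561ef, 9c5b5ab, c504876, d9eb9e9, fc6f381}.
204fe38 is among them, so fast-forward is possible.

Yes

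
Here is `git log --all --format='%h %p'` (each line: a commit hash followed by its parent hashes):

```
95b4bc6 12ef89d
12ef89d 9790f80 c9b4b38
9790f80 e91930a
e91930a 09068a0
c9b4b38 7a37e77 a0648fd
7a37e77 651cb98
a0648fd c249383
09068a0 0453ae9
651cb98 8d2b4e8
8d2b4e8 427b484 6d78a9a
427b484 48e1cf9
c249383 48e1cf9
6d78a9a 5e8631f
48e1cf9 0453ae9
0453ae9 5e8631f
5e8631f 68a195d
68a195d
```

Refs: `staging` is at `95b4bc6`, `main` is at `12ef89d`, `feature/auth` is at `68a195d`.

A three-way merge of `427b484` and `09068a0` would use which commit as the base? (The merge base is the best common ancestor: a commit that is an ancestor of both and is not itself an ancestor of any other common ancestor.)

0453ae9

Ancestors of 427b484: {0453ae9, 427b484, 48e1cf9, 5e8631f, 68a195d}.
Ancestors of 09068a0: {0453ae9, 09068a0, 5e8631f, 68a195d}.
Common ancestors: {0453ae9, 5e8631f, 68a195d}.
Among these, 0453ae9 is not an ancestor of any other common ancestor — it is the merge base.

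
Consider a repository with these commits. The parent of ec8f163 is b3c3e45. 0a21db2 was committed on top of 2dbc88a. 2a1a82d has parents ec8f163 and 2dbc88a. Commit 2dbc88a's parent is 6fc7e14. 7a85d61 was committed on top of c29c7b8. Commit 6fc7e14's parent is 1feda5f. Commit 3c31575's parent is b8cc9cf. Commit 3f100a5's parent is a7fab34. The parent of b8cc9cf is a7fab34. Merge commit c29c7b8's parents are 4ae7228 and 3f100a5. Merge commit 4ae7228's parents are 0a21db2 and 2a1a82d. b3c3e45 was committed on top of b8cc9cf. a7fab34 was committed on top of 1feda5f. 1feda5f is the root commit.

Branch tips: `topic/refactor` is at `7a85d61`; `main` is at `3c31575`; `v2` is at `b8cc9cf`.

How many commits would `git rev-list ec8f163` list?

Walking parent pointers from ec8f163: reachable set = {1feda5f, a7fab34, b3c3e45, b8cc9cf, ec8f163}.
That is 5 commits.

5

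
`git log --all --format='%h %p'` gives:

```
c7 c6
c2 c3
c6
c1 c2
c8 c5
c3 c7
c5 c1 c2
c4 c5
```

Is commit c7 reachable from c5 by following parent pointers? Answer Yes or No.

Yes

Ancestors of c5 (commits reachable by following parents): {c1, c2, c3, c5, c6, c7}.
c7 is in that set, so it is an ancestor of c5.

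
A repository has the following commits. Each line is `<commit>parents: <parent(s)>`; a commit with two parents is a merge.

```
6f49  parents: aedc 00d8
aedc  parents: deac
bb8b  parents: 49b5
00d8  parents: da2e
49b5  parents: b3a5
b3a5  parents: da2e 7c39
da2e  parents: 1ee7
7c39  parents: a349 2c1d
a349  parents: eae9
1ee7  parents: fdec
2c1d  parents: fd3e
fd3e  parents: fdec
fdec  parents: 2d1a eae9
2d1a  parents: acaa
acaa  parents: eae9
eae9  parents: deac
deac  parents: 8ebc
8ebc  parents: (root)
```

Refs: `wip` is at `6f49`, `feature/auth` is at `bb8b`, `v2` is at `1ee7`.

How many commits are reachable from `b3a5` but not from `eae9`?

Reachable from b3a5: {1ee7, 2c1d, 2d1a, 7c39, 8ebc, a349, acaa, b3a5, da2e, deac, eae9, fd3e, fdec}.
Reachable from eae9: {8ebc, deac, eae9}.
In b3a5's history but not eae9's: {1ee7, 2c1d, 2d1a, 7c39, a349, acaa, b3a5, da2e, fd3e, fdec} — 10 commits.

10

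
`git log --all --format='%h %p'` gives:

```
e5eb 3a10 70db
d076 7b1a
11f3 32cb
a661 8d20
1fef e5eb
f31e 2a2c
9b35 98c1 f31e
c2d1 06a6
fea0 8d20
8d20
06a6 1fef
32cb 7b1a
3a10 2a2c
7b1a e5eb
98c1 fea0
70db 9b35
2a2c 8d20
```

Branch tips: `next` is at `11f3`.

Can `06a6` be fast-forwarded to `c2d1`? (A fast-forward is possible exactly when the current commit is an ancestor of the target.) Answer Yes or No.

A fast-forward from 06a6 to c2d1 is possible iff 06a6 is an ancestor of c2d1.
Ancestors of c2d1: {06a6, 1fef, 2a2c, 3a10, 70db, 8d20, 98c1, 9b35, c2d1, e5eb, f31e, fea0}.
06a6 is among them, so fast-forward is possible.

Yes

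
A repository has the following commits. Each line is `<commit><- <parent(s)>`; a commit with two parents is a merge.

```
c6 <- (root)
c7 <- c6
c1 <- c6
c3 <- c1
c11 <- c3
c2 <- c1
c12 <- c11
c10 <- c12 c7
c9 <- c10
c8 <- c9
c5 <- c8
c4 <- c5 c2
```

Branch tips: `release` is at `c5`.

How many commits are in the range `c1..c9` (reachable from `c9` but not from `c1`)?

Reachable from c9: {c1, c10, c11, c12, c3, c6, c7, c9}.
Reachable from c1: {c1, c6}.
In c9's history but not c1's: {c10, c11, c12, c3, c7, c9} — 6 commits.

6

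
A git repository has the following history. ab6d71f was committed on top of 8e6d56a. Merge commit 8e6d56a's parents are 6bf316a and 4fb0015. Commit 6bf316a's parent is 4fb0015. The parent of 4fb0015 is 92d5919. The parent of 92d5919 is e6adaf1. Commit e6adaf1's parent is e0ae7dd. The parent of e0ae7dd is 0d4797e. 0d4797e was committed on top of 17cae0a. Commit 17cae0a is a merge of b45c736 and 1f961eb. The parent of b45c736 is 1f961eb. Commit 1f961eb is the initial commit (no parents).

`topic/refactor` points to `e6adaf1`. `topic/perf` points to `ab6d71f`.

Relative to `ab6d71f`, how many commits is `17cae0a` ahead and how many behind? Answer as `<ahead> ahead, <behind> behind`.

Reachable from 17cae0a: {17cae0a, 1f961eb, b45c736}.
Reachable from ab6d71f: {0d4797e, 17cae0a, 1f961eb, 4fb0015, 6bf316a, 8e6d56a, 92d5919, ab6d71f, b45c736, e0ae7dd, e6adaf1}.
Only in 17cae0a's history (ahead): {} — 0.
Only in ab6d71f's history (behind): {0d4797e, 4fb0015, 6bf316a, 8e6d56a, 92d5919, ab6d71f, e0ae7dd, e6adaf1} — 8.

0 ahead, 8 behind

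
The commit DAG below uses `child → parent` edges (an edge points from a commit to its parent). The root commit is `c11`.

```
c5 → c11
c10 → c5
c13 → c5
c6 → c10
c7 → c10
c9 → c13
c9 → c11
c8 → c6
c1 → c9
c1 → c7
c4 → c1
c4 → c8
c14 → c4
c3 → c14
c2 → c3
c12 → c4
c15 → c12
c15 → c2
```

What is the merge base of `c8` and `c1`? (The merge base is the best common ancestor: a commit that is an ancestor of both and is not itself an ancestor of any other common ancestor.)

Ancestors of c8: {c10, c11, c5, c6, c8}.
Ancestors of c1: {c1, c10, c11, c13, c5, c7, c9}.
Common ancestors: {c10, c11, c5}.
Among these, c10 is not an ancestor of any other common ancestor — it is the merge base.

c10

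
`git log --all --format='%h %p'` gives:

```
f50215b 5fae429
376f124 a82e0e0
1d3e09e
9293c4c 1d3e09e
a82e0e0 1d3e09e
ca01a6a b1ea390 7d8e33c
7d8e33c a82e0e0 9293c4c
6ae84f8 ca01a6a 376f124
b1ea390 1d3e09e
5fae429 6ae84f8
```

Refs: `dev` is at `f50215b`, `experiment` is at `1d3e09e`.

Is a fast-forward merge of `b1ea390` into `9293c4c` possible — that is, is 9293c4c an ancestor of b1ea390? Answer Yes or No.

No

A fast-forward from 9293c4c to b1ea390 is possible iff 9293c4c is an ancestor of b1ea390.
Ancestors of b1ea390: {1d3e09e, b1ea390}.
9293c4c is not among them, so fast-forward is not possible.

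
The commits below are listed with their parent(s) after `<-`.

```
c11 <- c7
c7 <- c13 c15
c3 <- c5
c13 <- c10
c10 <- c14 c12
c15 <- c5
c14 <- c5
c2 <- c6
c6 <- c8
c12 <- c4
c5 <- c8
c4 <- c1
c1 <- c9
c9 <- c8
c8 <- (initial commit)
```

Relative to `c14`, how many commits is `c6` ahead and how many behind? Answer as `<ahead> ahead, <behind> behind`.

Reachable from c6: {c6, c8}.
Reachable from c14: {c14, c5, c8}.
Only in c6's history (ahead): {c6} — 1.
Only in c14's history (behind): {c14, c5} — 2.

1 ahead, 2 behind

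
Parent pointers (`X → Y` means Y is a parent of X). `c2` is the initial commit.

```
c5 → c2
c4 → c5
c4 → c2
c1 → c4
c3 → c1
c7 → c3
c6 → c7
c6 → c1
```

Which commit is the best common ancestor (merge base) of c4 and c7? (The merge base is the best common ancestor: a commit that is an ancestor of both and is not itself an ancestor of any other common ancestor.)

Ancestors of c4: {c2, c4, c5}.
Ancestors of c7: {c1, c2, c3, c4, c5, c7}.
Common ancestors: {c2, c4, c5}.
Among these, c4 is not an ancestor of any other common ancestor — it is the merge base.

c4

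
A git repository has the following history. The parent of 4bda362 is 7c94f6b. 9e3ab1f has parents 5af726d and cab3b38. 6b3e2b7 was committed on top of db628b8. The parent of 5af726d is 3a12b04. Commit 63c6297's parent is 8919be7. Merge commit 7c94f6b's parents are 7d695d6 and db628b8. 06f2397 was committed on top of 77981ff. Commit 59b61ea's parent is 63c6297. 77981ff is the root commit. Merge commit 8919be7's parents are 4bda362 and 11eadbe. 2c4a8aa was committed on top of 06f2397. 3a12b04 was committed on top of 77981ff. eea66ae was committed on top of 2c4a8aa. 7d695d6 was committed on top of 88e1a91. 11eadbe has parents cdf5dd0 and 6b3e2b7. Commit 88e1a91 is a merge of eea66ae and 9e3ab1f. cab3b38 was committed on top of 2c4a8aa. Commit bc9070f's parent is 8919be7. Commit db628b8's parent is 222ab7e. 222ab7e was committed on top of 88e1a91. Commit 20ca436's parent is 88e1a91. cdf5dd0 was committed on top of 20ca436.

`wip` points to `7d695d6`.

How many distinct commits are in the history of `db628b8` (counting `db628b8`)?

11

Walking parent pointers from db628b8: reachable set = {06f2397, 222ab7e, 2c4a8aa, 3a12b04, 5af726d, 77981ff, 88e1a91, 9e3ab1f, cab3b38, db628b8, eea66ae}.
That is 11 commits.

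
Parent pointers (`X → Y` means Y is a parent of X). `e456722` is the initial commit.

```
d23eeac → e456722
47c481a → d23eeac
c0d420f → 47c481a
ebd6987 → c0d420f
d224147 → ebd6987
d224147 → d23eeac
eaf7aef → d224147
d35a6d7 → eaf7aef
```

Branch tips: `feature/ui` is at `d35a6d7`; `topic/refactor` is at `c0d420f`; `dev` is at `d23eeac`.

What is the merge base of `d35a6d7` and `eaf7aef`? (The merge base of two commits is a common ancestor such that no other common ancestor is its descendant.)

eaf7aef

Ancestors of d35a6d7: {47c481a, c0d420f, d224147, d23eeac, d35a6d7, e456722, eaf7aef, ebd6987}.
Ancestors of eaf7aef: {47c481a, c0d420f, d224147, d23eeac, e456722, eaf7aef, ebd6987}.
Common ancestors: {47c481a, c0d420f, d224147, d23eeac, e456722, eaf7aef, ebd6987}.
Among these, eaf7aef is not an ancestor of any other common ancestor — it is the merge base.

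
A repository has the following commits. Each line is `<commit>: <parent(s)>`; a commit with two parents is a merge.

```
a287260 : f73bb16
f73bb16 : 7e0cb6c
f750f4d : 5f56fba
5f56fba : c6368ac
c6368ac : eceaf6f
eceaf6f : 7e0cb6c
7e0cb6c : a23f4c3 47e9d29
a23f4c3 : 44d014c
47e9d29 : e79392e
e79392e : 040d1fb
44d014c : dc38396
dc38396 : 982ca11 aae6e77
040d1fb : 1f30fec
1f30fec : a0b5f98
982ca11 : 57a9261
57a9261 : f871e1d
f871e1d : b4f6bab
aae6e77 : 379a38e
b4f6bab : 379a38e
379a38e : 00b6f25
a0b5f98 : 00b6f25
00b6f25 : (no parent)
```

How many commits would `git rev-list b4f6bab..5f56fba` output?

16

Reachable from 5f56fba: {00b6f25, 040d1fb, 1f30fec, 379a38e, 44d014c, 47e9d29, 57a9261, 5f56fba, 7e0cb6c, 982ca11, a0b5f98, a23f4c3, aae6e77, b4f6bab, c6368ac, dc38396, e79392e, eceaf6f, f871e1d}.
Reachable from b4f6bab: {00b6f25, 379a38e, b4f6bab}.
In 5f56fba's history but not b4f6bab's: {040d1fb, 1f30fec, 44d014c, 47e9d29, 57a9261, 5f56fba, 7e0cb6c, 982ca11, a0b5f98, a23f4c3, aae6e77, c6368ac, dc38396, e79392e, eceaf6f, f871e1d} — 16 commits.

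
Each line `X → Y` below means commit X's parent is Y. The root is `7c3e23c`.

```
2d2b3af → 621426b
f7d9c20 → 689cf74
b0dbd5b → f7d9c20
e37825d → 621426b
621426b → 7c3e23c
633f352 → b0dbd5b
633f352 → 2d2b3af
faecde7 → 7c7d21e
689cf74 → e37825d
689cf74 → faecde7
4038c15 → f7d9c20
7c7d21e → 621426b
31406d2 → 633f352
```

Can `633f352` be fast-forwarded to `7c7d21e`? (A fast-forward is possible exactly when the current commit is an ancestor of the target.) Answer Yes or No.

No

A fast-forward from 633f352 to 7c7d21e is possible iff 633f352 is an ancestor of 7c7d21e.
Ancestors of 7c7d21e: {621426b, 7c3e23c, 7c7d21e}.
633f352 is not among them, so fast-forward is not possible.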